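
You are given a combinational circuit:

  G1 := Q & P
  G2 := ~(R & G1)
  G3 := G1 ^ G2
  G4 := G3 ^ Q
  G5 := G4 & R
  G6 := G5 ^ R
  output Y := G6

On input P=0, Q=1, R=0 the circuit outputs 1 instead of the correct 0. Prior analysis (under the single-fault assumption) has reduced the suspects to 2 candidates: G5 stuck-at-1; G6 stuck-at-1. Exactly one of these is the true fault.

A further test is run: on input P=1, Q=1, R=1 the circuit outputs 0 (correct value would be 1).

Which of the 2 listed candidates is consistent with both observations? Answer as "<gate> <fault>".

G5 stuck-at-1

Evaluate each candidate on input P=1, Q=1, R=1:
  G5 stuck-at-1: G1=1, G2=0, G3=1, G4=0, G5=1 [stuck-at-1], G6=0 → 0 — matches
  G6 stuck-at-1: G1=1, G2=0, G3=1, G4=0, G5=0, G6=1 [stuck-at-1] → 1 — eliminated
Only G5 stuck-at-1 reproduces the observed 0.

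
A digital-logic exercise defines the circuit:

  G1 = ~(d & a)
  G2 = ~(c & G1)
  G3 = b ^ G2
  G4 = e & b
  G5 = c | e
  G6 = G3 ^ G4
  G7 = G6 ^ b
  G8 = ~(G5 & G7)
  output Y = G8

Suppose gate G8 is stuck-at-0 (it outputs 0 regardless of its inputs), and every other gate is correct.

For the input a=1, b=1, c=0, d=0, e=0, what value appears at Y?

Propagate with G8 forced: G1=1, G2=1, G3=0, G4=0, G5=0, G6=0, G7=1, G8=0 [stuck-at-0].
So Y = 0. (Without the fault it would be 1.)

0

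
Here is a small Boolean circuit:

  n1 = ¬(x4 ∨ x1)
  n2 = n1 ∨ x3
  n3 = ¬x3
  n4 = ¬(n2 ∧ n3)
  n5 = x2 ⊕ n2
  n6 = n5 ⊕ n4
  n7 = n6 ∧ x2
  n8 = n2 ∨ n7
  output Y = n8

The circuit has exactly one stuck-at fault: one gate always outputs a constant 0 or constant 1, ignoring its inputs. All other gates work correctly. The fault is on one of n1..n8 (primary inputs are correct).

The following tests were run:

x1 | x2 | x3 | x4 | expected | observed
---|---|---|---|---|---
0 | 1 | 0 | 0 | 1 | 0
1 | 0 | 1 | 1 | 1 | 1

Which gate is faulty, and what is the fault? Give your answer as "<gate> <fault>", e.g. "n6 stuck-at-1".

n1 stuck-at-0

Fault-free values for test 1 (x1=0, x2=1, x3=0, x4=0): n1=1, n2=1, n3=1, n4=0, n5=0, n6=0, n7=0, n8=1, giving Y=1. Observed 0.
Test 1: faults giving observed 0 are {n1 stuck-at-0, n2 stuck-at-0, n8 stuck-at-0}.
Test 2 (x1=1, x2=0, x3=1, x4=1): fault-free n1=0, n2=1, n3=0, n4=1, n5=1, n6=0, n7=0, n8=1 → 1; observed 1. Eliminates n2 stuck-at-0, n8 stuck-at-0.
Only n1 stuck-at-0 is consistent with every test.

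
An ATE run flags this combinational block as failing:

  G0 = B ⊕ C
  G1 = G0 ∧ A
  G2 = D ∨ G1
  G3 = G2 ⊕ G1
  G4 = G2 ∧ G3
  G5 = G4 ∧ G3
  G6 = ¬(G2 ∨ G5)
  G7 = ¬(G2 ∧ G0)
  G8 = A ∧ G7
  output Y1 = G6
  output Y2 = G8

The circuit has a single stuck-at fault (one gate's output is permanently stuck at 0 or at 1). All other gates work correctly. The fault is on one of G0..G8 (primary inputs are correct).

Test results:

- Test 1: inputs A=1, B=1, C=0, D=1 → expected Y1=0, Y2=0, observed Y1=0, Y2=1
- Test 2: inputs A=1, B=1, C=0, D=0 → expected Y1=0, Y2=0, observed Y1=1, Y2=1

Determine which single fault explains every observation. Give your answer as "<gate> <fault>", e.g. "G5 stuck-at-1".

G0 stuck-at-0

Fault-free values for test 1 (A=1, B=1, C=0, D=1): G0=1, G1=1, G2=1, G3=0, G4=0, G5=0, G6=0, G7=0, G8=0, giving Y1=0, Y2=0. Observed Y1=0, Y2=1.
Test 1: faults giving observed Y1=0, Y2=1 are {G0 stuck-at-0, G7 stuck-at-1, G8 stuck-at-1}.
Test 2 (A=1, B=1, C=0, D=0): fault-free G0=1, G1=1, G2=1, G3=0, G4=0, G5=0, G6=0, G7=0, G8=0 → Y1=0, Y2=0; observed Y1=1, Y2=1. Eliminates G7 stuck-at-1, G8 stuck-at-1.
Only G0 stuck-at-0 is consistent with every test.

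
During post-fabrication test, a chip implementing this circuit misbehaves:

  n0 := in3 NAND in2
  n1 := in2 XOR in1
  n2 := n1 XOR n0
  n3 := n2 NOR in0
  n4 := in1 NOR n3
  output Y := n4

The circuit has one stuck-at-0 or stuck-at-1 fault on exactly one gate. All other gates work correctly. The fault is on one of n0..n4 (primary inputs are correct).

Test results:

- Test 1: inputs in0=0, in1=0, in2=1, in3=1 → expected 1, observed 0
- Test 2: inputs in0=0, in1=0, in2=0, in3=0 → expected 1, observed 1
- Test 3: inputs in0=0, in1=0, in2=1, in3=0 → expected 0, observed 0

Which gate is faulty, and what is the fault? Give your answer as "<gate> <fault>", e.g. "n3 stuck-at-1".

n0 stuck-at-1

Fault-free values for test 1 (in0=0, in1=0, in2=1, in3=1): n0=0, n1=1, n2=1, n3=0, n4=1, giving Y=1. Observed 0.
Test 1: faults giving observed 0 are {n0 stuck-at-1, n1 stuck-at-0, n2 stuck-at-0, n3 stuck-at-1, n4 stuck-at-0}.
Test 2 (in0=0, in1=0, in2=0, in3=0): fault-free n0=1, n1=0, n2=1, n3=0, n4=1 → 1; observed 1. Eliminates n2 stuck-at-0, n3 stuck-at-1, n4 stuck-at-0.
Test 3 (in0=0, in1=0, in2=1, in3=0): fault-free n0=1, n1=1, n2=0, n3=1, n4=0 → 0; observed 0. Eliminates n1 stuck-at-0.
Only n0 stuck-at-1 is consistent with every test.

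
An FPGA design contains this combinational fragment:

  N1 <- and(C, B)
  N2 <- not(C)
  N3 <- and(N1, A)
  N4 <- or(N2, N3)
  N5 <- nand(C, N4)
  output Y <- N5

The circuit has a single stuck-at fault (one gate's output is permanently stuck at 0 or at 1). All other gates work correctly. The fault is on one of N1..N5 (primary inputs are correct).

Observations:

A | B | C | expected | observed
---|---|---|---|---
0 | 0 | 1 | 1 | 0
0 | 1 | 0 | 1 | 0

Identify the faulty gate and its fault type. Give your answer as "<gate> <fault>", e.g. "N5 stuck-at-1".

Fault-free values for test 1 (A=0, B=0, C=1): N1=0, N2=0, N3=0, N4=0, N5=1, giving Y=1. Observed 0.
Test 1: faults giving observed 0 are {N2 stuck-at-1, N3 stuck-at-1, N4 stuck-at-1, N5 stuck-at-0}.
Test 2 (A=0, B=1, C=0): fault-free N1=0, N2=1, N3=0, N4=1, N5=1 → 1; observed 0. Eliminates N2 stuck-at-1, N3 stuck-at-1, N4 stuck-at-1.
Only N5 stuck-at-0 is consistent with every test.

N5 stuck-at-0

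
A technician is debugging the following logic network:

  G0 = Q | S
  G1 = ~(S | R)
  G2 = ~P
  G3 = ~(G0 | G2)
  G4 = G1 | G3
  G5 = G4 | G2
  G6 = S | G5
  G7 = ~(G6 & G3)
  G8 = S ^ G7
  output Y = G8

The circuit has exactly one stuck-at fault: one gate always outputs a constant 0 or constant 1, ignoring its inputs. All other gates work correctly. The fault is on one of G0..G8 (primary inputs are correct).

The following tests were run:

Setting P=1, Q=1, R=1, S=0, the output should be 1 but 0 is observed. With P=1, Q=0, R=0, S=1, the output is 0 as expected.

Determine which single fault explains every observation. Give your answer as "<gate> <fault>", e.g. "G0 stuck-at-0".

Fault-free values for test 1 (P=1, Q=1, R=1, S=0): G0=1, G1=0, G2=0, G3=0, G4=0, G5=0, G6=0, G7=1, G8=1, giving Y=1. Observed 0.
Test 1: faults giving observed 0 are {G0 stuck-at-0, G3 stuck-at-1, G7 stuck-at-0, G8 stuck-at-0}.
Test 2 (P=1, Q=0, R=0, S=1): fault-free G0=1, G1=0, G2=0, G3=0, G4=0, G5=0, G6=1, G7=1, G8=0 → 0; observed 0. Eliminates G0 stuck-at-0, G3 stuck-at-1, G7 stuck-at-0.
Only G8 stuck-at-0 is consistent with every test.

G8 stuck-at-0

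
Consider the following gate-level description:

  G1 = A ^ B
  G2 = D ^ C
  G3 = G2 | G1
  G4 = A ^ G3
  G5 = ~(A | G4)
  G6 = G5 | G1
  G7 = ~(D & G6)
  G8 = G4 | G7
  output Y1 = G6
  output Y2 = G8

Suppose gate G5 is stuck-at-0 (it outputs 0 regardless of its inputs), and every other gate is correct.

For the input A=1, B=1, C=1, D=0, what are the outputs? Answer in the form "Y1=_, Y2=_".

Propagate with G5 forced: G1=0, G2=1, G3=1, G4=0, G5=0 [stuck-at-0], G6=0, G7=1, G8=1.
So the outputs are Y1=0, Y2=1. (Same as the fault-free value — the fault is masked on this input.)

Y1=0, Y2=1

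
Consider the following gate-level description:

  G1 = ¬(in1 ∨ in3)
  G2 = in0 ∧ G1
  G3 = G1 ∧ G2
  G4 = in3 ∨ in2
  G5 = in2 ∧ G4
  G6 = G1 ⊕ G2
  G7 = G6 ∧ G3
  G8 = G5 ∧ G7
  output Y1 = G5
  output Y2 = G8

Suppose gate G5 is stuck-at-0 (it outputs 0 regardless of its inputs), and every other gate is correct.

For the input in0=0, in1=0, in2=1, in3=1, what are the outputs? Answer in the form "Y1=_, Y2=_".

Propagate with G5 forced: G1=0, G2=0, G3=0, G4=1, G5=0 [stuck-at-0], G6=0, G7=0, G8=0.
So the outputs are Y1=0, Y2=0. (Without the fault they would be Y1=1, Y2=0.)

Y1=0, Y2=0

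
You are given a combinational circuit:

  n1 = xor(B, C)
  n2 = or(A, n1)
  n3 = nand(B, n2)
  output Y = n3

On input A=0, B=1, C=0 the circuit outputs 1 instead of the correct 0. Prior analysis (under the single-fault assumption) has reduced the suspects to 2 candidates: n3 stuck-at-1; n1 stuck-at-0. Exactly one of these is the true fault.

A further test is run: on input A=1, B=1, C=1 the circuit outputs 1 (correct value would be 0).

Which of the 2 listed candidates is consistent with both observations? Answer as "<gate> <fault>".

n3 stuck-at-1

Evaluate each candidate on input A=1, B=1, C=1:
  n3 stuck-at-1: n1=0, n2=1, n3=1 [stuck-at-1] → 1 — matches
  n1 stuck-at-0: n1=0 [stuck-at-0], n2=1, n3=0 → 0 — eliminated
Only n3 stuck-at-1 reproduces the observed 1.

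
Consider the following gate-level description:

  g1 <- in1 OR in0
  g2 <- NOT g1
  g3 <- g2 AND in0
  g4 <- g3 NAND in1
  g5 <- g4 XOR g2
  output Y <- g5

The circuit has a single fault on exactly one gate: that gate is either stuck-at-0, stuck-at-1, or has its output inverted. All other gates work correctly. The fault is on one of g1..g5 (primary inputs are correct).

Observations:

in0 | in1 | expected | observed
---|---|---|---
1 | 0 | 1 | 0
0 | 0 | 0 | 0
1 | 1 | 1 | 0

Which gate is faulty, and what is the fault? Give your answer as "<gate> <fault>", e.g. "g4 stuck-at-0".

Fault-free values for test 1 (in0=1, in1=0): g1=1, g2=0, g3=0, g4=1, g5=1, giving Y=1. Observed 0.
Test 1: faults giving observed 0 are {g1 stuck-at-0, g1 inverted output, g2 stuck-at-1, g2 inverted output, g4 stuck-at-0, g4 inverted output, g5 stuck-at-0, g5 inverted output}.
Test 2 (in0=0, in1=0): fault-free g1=0, g2=1, g3=0, g4=1, g5=0 → 0; observed 0. Eliminates g1 inverted output, g2 inverted output, g4 stuck-at-0, g4 inverted output, g5 inverted output.
Test 3 (in0=1, in1=1): fault-free g1=1, g2=0, g3=0, g4=1, g5=1 → 1; observed 0. Eliminates g1 stuck-at-0, g2 stuck-at-1.
Only g5 stuck-at-0 is consistent with every test.

g5 stuck-at-0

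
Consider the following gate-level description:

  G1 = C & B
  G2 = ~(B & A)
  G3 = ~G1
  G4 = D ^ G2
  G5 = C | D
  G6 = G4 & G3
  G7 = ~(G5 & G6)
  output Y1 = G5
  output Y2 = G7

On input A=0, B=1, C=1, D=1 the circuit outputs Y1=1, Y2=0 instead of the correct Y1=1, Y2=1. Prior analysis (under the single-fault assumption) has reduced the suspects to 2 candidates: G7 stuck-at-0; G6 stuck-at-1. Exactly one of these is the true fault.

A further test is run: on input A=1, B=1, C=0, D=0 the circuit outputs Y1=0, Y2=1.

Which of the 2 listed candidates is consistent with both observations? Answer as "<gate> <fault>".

G6 stuck-at-1

Evaluate each candidate on input A=1, B=1, C=0, D=0:
  G7 stuck-at-0: G1=0, G2=0, G3=1, G4=0, G5=0, G6=0, G7=0 [stuck-at-0] → Y1=0, Y2=0 — eliminated
  G6 stuck-at-1: G1=0, G2=0, G3=1, G4=0, G5=0, G6=1 [stuck-at-1], G7=1 → Y1=0, Y2=1 — matches
Only G6 stuck-at-1 reproduces the observed Y1=0, Y2=1.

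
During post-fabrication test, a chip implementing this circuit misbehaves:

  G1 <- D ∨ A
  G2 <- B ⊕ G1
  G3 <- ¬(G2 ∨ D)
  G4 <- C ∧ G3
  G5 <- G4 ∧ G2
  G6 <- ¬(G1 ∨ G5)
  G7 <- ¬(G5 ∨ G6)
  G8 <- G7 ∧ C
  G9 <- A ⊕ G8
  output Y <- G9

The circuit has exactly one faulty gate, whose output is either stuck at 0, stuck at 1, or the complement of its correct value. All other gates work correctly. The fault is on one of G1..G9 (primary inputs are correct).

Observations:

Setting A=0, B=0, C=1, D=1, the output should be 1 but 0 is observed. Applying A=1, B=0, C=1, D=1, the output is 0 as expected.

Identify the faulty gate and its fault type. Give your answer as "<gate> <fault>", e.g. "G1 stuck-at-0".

Fault-free values for test 1 (A=0, B=0, C=1, D=1): G1=1, G2=1, G3=0, G4=0, G5=0, G6=0, G7=1, G8=1, G9=1, giving Y=1. Observed 0.
Test 1: faults giving observed 0 are {G1 stuck-at-0, G1 inverted output, G3 stuck-at-1, G3 inverted output, G4 stuck-at-1, G4 inverted output, G5 stuck-at-1, G5 inverted output, G6 stuck-at-1, G6 inverted output, G7 stuck-at-0, G7 inverted output, G8 stuck-at-0, G8 inverted output, G9 stuck-at-0, G9 inverted output}.
Test 2 (A=1, B=0, C=1, D=1): fault-free G1=1, G2=1, G3=0, G4=0, G5=0, G6=0, G7=1, G8=1, G9=0 → 0; observed 0. Eliminates G1 stuck-at-0, G1 inverted output, G3 stuck-at-1, G3 inverted output, G4 stuck-at-1, G4 inverted output, G5 stuck-at-1, G5 inverted output, G6 stuck-at-1, G6 inverted output, G7 stuck-at-0, G7 inverted output, G8 stuck-at-0, G8 inverted output, G9 inverted output.
Only G9 stuck-at-0 is consistent with every test.

G9 stuck-at-0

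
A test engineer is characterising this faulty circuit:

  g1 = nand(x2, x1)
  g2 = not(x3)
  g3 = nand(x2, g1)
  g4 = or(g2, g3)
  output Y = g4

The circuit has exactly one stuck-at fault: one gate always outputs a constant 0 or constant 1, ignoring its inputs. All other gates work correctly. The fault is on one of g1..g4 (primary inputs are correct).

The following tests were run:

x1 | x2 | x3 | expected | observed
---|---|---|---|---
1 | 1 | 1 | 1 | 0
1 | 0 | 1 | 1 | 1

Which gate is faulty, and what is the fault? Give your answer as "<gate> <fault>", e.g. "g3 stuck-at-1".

Fault-free values for test 1 (x1=1, x2=1, x3=1): g1=0, g2=0, g3=1, g4=1, giving Y=1. Observed 0.
Test 1: faults giving observed 0 are {g1 stuck-at-1, g3 stuck-at-0, g4 stuck-at-0}.
Test 2 (x1=1, x2=0, x3=1): fault-free g1=1, g2=0, g3=1, g4=1 → 1; observed 1. Eliminates g3 stuck-at-0, g4 stuck-at-0.
Only g1 stuck-at-1 is consistent with every test.

g1 stuck-at-1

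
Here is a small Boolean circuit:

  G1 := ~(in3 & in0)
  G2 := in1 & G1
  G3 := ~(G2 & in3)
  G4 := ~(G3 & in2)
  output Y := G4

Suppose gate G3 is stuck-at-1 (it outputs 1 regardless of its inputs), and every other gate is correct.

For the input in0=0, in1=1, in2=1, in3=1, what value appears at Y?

Propagate with G3 forced: G1=1, G2=1, G3=1 [stuck-at-1], G4=0.
So Y = 0. (Without the fault it would be 1.)

0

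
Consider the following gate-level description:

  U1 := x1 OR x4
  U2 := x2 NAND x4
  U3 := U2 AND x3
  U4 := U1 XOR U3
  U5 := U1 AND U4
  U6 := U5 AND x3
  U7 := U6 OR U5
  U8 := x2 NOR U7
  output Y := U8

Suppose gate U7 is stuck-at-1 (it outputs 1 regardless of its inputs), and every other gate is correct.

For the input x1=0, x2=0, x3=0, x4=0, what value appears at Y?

0

Propagate with U7 forced: U1=0, U2=1, U3=0, U4=0, U5=0, U6=0, U7=1 [stuck-at-1], U8=0.
So Y = 0. (Without the fault it would be 1.)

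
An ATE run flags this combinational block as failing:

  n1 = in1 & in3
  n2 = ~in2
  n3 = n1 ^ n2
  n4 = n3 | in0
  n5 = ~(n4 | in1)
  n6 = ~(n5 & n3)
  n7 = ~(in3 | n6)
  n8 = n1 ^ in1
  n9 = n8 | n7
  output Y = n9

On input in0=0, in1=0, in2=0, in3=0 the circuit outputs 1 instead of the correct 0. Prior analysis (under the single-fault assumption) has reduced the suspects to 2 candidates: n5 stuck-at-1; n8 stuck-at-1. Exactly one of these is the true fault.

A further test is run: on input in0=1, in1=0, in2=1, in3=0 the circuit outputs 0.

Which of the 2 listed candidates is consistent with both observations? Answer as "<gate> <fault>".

n5 stuck-at-1

Evaluate each candidate on input in0=1, in1=0, in2=1, in3=0:
  n5 stuck-at-1: n1=0, n2=0, n3=0, n4=1, n5=1 [stuck-at-1], n6=1, n7=0, n8=0, n9=0 → 0 — matches
  n8 stuck-at-1: n1=0, n2=0, n3=0, n4=1, n5=0, n6=1, n7=0, n8=1 [stuck-at-1], n9=1 → 1 — eliminated
Only n5 stuck-at-1 reproduces the observed 0.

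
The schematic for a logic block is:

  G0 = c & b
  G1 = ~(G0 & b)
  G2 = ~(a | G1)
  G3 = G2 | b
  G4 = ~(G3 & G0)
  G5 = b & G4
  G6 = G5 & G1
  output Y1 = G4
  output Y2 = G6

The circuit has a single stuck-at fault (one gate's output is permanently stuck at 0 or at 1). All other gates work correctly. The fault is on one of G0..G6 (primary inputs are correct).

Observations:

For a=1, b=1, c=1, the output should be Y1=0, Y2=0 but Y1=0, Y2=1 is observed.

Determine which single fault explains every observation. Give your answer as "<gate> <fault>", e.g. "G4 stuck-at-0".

Fault-free values for test 1 (a=1, b=1, c=1): G0=1, G1=0, G2=0, G3=1, G4=0, G5=0, G6=0, giving Y1=0, Y2=0. Observed Y1=0, Y2=1.
Test 1: faults giving observed Y1=0, Y2=1 are {G6 stuck-at-1}.
Only G6 stuck-at-1 is consistent with every test.

G6 stuck-at-1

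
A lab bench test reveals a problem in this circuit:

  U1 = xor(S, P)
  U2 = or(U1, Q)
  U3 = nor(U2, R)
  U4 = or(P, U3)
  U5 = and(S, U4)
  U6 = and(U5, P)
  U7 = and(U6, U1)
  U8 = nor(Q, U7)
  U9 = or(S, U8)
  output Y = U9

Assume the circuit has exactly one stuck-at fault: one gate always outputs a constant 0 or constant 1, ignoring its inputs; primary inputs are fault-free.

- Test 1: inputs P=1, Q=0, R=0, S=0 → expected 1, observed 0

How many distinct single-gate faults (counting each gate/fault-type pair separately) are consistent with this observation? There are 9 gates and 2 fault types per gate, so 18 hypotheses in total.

5

Fault-free: U1=1, U2=1, U3=0, U4=1, U5=0, U6=0, U7=0, U8=1, U9=1 → 1. Observed 0.
  U1: none of the 2 fault types match ✗
  U2: none of the 2 fault types match ✗
  U3: none of the 2 fault types match ✗
  U4: none of the 2 fault types match ✗
  U5: stuck-at-1 ✓; others ✗
  U6: stuck-at-1 ✓; others ✗
  U7: stuck-at-1 ✓; others ✗
  U8: stuck-at-0 ✓; others ✗
  U9: stuck-at-0 ✓; others ✗
Consistent faults: {U5 stuck-at-1, U6 stuck-at-1, U7 stuck-at-1, U8 stuck-at-0, U9 stuck-at-0} — 5 in all.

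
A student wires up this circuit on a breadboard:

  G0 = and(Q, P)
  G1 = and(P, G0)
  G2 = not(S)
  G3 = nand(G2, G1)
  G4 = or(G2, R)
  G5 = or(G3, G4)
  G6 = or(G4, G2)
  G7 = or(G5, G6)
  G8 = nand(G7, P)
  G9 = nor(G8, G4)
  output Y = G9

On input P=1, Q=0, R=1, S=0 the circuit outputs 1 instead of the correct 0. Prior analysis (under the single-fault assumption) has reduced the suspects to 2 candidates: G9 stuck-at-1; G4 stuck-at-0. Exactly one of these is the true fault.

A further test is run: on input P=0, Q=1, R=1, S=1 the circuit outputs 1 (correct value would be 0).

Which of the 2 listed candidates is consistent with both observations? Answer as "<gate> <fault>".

Evaluate each candidate on input P=0, Q=1, R=1, S=1:
  G9 stuck-at-1: G0=0, G1=0, G2=0, G3=1, G4=1, G5=1, G6=1, G7=1, G8=1, G9=1 [stuck-at-1] → 1 — matches
  G4 stuck-at-0: G0=0, G1=0, G2=0, G3=1, G4=0 [stuck-at-0], G5=1, G6=0, G7=1, G8=1, G9=0 → 0 — eliminated
Only G9 stuck-at-1 reproduces the observed 1.

G9 stuck-at-1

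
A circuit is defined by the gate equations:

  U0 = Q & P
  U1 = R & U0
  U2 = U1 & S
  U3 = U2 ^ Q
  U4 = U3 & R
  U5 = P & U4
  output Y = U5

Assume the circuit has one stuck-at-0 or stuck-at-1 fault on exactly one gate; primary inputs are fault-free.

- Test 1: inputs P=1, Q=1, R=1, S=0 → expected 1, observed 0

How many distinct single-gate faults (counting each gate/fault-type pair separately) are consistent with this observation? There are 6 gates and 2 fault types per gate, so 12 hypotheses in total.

Fault-free: U0=1, U1=1, U2=0, U3=1, U4=1, U5=1 → 1. Observed 0.
  U0 stuck-at-0: output 1 ✗
  U0 stuck-at-1: output 1 ✗
  U1 stuck-at-0: output 1 ✗
  U1 stuck-at-1: output 1 ✗
  U2 stuck-at-0: output 1 ✗
  U2 stuck-at-1: output 0 ✓
  U3 stuck-at-0: output 0 ✓
  U3 stuck-at-1: output 1 ✗
  U4 stuck-at-0: output 0 ✓
  U4 stuck-at-1: output 1 ✗
  U5 stuck-at-0: output 0 ✓
  U5 stuck-at-1: output 1 ✗
Consistent faults: {U2 stuck-at-1, U3 stuck-at-0, U4 stuck-at-0, U5 stuck-at-0} — 4 in all.

4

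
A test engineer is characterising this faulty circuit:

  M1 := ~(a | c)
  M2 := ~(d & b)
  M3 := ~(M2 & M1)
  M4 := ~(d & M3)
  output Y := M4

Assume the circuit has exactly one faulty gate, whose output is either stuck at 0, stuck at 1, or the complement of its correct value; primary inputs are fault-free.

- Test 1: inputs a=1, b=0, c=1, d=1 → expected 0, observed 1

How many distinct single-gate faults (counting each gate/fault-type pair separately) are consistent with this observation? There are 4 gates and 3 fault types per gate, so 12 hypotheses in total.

Fault-free: M1=0, M2=1, M3=1, M4=0 → 0. Observed 1.
  M1 stuck-at-0: output 0 ✗
  M1 stuck-at-1: output 1 ✓
  M1 inverted output: output 1 ✓
  M2 stuck-at-0: output 0 ✗
  M2 stuck-at-1: output 0 ✗
  M2 inverted output: output 0 ✗
  M3 stuck-at-0: output 1 ✓
  M3 stuck-at-1: output 0 ✗
  M3 inverted output: output 1 ✓
  M4 stuck-at-0: output 0 ✗
  M4 stuck-at-1: output 1 ✓
  M4 inverted output: output 1 ✓
Consistent faults: {M1 stuck-at-1, M1 inverted output, M3 stuck-at-0, M3 inverted output, M4 stuck-at-1, M4 inverted output} — 6 in all.

6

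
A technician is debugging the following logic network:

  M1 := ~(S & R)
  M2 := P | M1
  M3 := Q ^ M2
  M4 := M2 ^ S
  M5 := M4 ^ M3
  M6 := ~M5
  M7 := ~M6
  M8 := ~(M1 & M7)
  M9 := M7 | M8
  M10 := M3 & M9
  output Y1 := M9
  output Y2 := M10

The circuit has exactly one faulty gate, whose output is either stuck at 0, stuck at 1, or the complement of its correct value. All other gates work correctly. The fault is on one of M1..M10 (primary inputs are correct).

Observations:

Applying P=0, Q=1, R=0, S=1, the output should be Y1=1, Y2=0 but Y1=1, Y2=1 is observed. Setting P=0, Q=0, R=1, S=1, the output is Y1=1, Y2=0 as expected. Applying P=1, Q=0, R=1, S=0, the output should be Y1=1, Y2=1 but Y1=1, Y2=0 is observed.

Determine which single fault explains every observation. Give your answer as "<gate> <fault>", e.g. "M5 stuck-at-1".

M2 stuck-at-0

Fault-free values for test 1 (P=0, Q=1, R=0, S=1): M1=1, M2=1, M3=0, M4=0, M5=0, M6=1, M7=0, M8=1, M9=1, M10=0, giving Y1=1, Y2=0. Observed Y1=1, Y2=1.
Test 1: faults giving observed Y1=1, Y2=1 are {M1 stuck-at-0, M1 inverted output, M2 stuck-at-0, M2 inverted output, M3 stuck-at-1, M3 inverted output, M10 stuck-at-1, M10 inverted output}.
Test 2 (P=0, Q=0, R=1, S=1): fault-free M1=0, M2=0, M3=0, M4=1, M5=1, M6=0, M7=1, M8=1, M9=1, M10=0 → Y1=1, Y2=0; observed Y1=1, Y2=0. Eliminates M1 inverted output, M2 inverted output, M3 stuck-at-1, M3 inverted output, M10 stuck-at-1, M10 inverted output.
Test 3 (P=1, Q=0, R=1, S=0): fault-free M1=1, M2=1, M3=1, M4=1, M5=0, M6=1, M7=0, M8=1, M9=1, M10=1 → Y1=1, Y2=1; observed Y1=1, Y2=0. Eliminates M1 stuck-at-0.
Only M2 stuck-at-0 is consistent with every test.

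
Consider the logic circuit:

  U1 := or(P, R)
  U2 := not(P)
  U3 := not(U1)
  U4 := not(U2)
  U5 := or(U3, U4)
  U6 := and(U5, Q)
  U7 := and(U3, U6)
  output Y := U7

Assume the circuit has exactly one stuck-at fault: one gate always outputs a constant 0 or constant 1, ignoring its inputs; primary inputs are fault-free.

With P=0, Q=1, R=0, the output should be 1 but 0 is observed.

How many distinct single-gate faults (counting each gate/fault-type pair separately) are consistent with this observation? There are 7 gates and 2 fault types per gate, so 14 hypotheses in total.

Fault-free: U1=0, U2=1, U3=1, U4=0, U5=1, U6=1, U7=1 → 1. Observed 0.
  U1 stuck-at-0: output 1 ✗
  U1 stuck-at-1: output 0 ✓
  U2 stuck-at-0: output 1 ✗
  U2 stuck-at-1: output 1 ✗
  U3 stuck-at-0: output 0 ✓
  U3 stuck-at-1: output 1 ✗
  U4 stuck-at-0: output 1 ✗
  U4 stuck-at-1: output 1 ✗
  U5 stuck-at-0: output 0 ✓
  U5 stuck-at-1: output 1 ✗
  U6 stuck-at-0: output 0 ✓
  U6 stuck-at-1: output 1 ✗
  U7 stuck-at-0: output 0 ✓
  U7 stuck-at-1: output 1 ✗
Consistent faults: {U1 stuck-at-1, U3 stuck-at-0, U5 stuck-at-0, U6 stuck-at-0, U7 stuck-at-0} — 5 in all.

5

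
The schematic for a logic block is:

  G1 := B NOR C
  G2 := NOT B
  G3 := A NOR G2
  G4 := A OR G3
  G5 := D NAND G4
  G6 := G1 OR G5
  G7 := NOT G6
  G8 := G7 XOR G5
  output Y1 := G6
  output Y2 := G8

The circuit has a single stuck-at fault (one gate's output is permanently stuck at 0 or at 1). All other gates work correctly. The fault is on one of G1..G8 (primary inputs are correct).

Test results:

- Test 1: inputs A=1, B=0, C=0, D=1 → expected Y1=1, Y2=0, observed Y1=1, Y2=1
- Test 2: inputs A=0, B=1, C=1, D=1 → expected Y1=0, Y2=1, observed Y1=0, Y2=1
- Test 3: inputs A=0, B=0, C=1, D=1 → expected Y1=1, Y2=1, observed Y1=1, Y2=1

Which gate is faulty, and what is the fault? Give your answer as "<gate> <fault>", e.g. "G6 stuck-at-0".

Fault-free values for test 1 (A=1, B=0, C=0, D=1): G1=1, G2=1, G3=0, G4=1, G5=0, G6=1, G7=0, G8=0, giving Y1=1, Y2=0. Observed Y1=1, Y2=1.
Test 1: faults giving observed Y1=1, Y2=1 are {G4 stuck-at-0, G5 stuck-at-1, G7 stuck-at-1, G8 stuck-at-1}.
Test 2 (A=0, B=1, C=1, D=1): fault-free G1=0, G2=0, G3=1, G4=1, G5=0, G6=0, G7=1, G8=1 → Y1=0, Y2=1; observed Y1=0, Y2=1. Eliminates G4 stuck-at-0, G5 stuck-at-1.
Test 3 (A=0, B=0, C=1, D=1): fault-free G1=0, G2=1, G3=0, G4=0, G5=1, G6=1, G7=0, G8=1 → Y1=1, Y2=1; observed Y1=1, Y2=1. Eliminates G7 stuck-at-1.
Only G8 stuck-at-1 is consistent with every test.

G8 stuck-at-1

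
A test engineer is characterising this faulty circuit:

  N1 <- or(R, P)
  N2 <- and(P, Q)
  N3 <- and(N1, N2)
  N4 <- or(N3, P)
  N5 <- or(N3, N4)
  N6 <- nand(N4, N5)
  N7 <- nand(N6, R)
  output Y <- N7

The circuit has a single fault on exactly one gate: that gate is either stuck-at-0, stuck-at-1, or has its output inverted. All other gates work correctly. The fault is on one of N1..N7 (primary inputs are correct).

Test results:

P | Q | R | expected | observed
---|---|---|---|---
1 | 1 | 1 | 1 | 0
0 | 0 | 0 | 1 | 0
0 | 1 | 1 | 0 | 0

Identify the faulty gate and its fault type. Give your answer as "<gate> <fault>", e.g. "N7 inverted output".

Fault-free values for test 1 (P=1, Q=1, R=1): N1=1, N2=1, N3=1, N4=1, N5=1, N6=0, N7=1, giving Y=1. Observed 0.
Test 1: faults giving observed 0 are {N4 stuck-at-0, N4 inverted output, N5 stuck-at-0, N5 inverted output, N6 stuck-at-1, N6 inverted output, N7 stuck-at-0, N7 inverted output}.
Test 2 (P=0, Q=0, R=0): fault-free N1=0, N2=0, N3=0, N4=0, N5=0, N6=1, N7=1 → 1; observed 0. Eliminates N4 stuck-at-0, N4 inverted output, N5 stuck-at-0, N5 inverted output, N6 stuck-at-1, N6 inverted output.
Test 3 (P=0, Q=1, R=1): fault-free N1=1, N2=0, N3=0, N4=0, N5=0, N6=1, N7=0 → 0; observed 0. Eliminates N7 inverted output.
Only N7 stuck-at-0 is consistent with every test.

N7 stuck-at-0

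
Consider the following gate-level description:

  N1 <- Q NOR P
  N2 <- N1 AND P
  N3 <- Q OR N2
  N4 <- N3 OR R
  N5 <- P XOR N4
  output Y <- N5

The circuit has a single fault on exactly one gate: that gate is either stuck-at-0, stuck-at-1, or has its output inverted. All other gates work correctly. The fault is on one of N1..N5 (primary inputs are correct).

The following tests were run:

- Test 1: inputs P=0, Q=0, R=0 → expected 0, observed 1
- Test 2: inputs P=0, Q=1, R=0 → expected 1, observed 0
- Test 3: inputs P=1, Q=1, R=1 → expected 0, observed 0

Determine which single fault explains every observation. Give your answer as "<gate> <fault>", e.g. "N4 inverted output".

N3 inverted output

Fault-free values for test 1 (P=0, Q=0, R=0): N1=1, N2=0, N3=0, N4=0, N5=0, giving Y=0. Observed 1.
Test 1: faults giving observed 1 are {N2 stuck-at-1, N2 inverted output, N3 stuck-at-1, N3 inverted output, N4 stuck-at-1, N4 inverted output, N5 stuck-at-1, N5 inverted output}.
Test 2 (P=0, Q=1, R=0): fault-free N1=0, N2=0, N3=1, N4=1, N5=1 → 1; observed 0. Eliminates N2 stuck-at-1, N2 inverted output, N3 stuck-at-1, N4 stuck-at-1, N5 stuck-at-1.
Test 3 (P=1, Q=1, R=1): fault-free N1=0, N2=0, N3=1, N4=1, N5=0 → 0; observed 0. Eliminates N4 inverted output, N5 inverted output.
Only N3 inverted output is consistent with every test.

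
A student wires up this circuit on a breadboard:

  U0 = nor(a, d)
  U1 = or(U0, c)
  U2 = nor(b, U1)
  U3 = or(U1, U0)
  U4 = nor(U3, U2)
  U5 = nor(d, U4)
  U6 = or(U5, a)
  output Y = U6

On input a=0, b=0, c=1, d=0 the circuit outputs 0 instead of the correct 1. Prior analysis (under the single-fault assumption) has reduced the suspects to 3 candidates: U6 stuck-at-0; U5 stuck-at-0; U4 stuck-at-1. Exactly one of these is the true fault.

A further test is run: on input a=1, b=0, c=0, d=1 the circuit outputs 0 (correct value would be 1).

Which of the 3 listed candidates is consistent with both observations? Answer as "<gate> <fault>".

Evaluate each candidate on input a=1, b=0, c=0, d=1:
  U6 stuck-at-0: U0=0, U1=0, U2=1, U3=0, U4=0, U5=0, U6=0 [stuck-at-0] → 0 — matches
  U5 stuck-at-0: U0=0, U1=0, U2=1, U3=0, U4=0, U5=0 [stuck-at-0], U6=1 → 1 — eliminated
  U4 stuck-at-1: U0=0, U1=0, U2=1, U3=0, U4=1 [stuck-at-1], U5=0, U6=1 → 1 — eliminated
Only U6 stuck-at-0 reproduces the observed 0.

U6 stuck-at-0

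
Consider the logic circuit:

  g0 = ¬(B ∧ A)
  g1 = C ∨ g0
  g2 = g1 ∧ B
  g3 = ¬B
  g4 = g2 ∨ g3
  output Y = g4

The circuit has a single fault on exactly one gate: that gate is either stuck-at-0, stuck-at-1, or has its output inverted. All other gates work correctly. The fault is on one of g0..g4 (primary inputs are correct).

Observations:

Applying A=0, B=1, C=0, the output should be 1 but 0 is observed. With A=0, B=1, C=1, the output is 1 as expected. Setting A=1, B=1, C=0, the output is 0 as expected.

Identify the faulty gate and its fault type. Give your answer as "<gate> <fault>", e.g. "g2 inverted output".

g0 stuck-at-0

Fault-free values for test 1 (A=0, B=1, C=0): g0=1, g1=1, g2=1, g3=0, g4=1, giving Y=1. Observed 0.
Test 1: faults giving observed 0 are {g0 stuck-at-0, g0 inverted output, g1 stuck-at-0, g1 inverted output, g2 stuck-at-0, g2 inverted output, g4 stuck-at-0, g4 inverted output}.
Test 2 (A=0, B=1, C=1): fault-free g0=1, g1=1, g2=1, g3=0, g4=1 → 1; observed 1. Eliminates g1 stuck-at-0, g1 inverted output, g2 stuck-at-0, g2 inverted output, g4 stuck-at-0, g4 inverted output.
Test 3 (A=1, B=1, C=0): fault-free g0=0, g1=0, g2=0, g3=0, g4=0 → 0; observed 0. Eliminates g0 inverted output.
Only g0 stuck-at-0 is consistent with every test.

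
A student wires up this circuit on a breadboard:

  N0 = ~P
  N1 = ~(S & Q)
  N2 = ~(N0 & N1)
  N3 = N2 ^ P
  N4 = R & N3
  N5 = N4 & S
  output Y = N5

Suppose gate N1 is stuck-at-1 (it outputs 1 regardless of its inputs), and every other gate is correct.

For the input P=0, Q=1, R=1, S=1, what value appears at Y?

0

Propagate with N1 forced: N0=1, N1=1 [stuck-at-1], N2=0, N3=0, N4=0, N5=0.
So Y = 0. (Without the fault it would be 1.)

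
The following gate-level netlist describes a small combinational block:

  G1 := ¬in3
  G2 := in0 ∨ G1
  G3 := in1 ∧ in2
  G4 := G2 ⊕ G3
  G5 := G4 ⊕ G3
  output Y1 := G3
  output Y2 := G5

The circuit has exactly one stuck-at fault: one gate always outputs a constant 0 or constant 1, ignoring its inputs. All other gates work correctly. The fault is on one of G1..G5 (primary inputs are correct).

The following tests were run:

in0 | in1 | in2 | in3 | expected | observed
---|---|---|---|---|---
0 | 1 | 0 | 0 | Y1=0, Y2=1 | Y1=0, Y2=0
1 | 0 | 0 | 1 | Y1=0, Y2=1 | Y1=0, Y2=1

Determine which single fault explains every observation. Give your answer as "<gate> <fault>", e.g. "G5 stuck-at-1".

G1 stuck-at-0

Fault-free values for test 1 (in0=0, in1=1, in2=0, in3=0): G1=1, G2=1, G3=0, G4=1, G5=1, giving Y1=0, Y2=1. Observed Y1=0, Y2=0.
Test 1: faults giving observed Y1=0, Y2=0 are {G1 stuck-at-0, G2 stuck-at-0, G4 stuck-at-0, G5 stuck-at-0}.
Test 2 (in0=1, in1=0, in2=0, in3=1): fault-free G1=0, G2=1, G3=0, G4=1, G5=1 → Y1=0, Y2=1; observed Y1=0, Y2=1. Eliminates G2 stuck-at-0, G4 stuck-at-0, G5 stuck-at-0.
Only G1 stuck-at-0 is consistent with every test.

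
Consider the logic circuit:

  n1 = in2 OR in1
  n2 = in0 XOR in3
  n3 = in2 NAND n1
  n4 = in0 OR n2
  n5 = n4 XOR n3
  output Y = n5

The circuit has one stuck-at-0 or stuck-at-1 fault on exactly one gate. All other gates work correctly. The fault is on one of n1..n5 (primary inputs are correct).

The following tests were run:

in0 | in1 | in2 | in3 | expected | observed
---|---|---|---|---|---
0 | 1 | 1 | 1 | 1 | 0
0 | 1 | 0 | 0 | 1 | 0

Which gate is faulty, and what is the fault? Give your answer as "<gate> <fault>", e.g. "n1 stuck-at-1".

Fault-free values for test 1 (in0=0, in1=1, in2=1, in3=1): n1=1, n2=1, n3=0, n4=1, n5=1, giving Y=1. Observed 0.
Test 1: faults giving observed 0 are {n1 stuck-at-0, n2 stuck-at-0, n3 stuck-at-1, n4 stuck-at-0, n5 stuck-at-0}.
Test 2 (in0=0, in1=1, in2=0, in3=0): fault-free n1=1, n2=0, n3=1, n4=0, n5=1 → 1; observed 0. Eliminates n1 stuck-at-0, n2 stuck-at-0, n3 stuck-at-1, n4 stuck-at-0.
Only n5 stuck-at-0 is consistent with every test.

n5 stuck-at-0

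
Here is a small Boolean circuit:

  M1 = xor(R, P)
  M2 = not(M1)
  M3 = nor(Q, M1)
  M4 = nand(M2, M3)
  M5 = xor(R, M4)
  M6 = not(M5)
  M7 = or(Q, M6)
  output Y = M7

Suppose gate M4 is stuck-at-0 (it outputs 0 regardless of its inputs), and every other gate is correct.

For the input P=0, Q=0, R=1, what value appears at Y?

0

Propagate with M4 forced: M1=1, M2=0, M3=0, M4=0 [stuck-at-0], M5=1, M6=0, M7=0.
So Y = 0. (Without the fault it would be 1.)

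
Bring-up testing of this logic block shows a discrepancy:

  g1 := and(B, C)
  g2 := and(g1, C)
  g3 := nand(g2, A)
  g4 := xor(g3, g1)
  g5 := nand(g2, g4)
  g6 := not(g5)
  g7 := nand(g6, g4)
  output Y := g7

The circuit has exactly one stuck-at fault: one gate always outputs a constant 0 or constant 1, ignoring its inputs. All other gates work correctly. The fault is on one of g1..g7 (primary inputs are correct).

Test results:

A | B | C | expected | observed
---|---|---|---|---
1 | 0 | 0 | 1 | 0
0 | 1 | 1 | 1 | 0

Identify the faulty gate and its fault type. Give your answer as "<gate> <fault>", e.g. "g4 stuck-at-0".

Fault-free values for test 1 (A=1, B=0, C=0): g1=0, g2=0, g3=1, g4=1, g5=1, g6=0, g7=1, giving Y=1. Observed 0.
Test 1: faults giving observed 0 are {g5 stuck-at-0, g6 stuck-at-1, g7 stuck-at-0}.
Test 2 (A=0, B=1, C=1): fault-free g1=1, g2=1, g3=1, g4=0, g5=1, g6=0, g7=1 → 1; observed 0. Eliminates g5 stuck-at-0, g6 stuck-at-1.
Only g7 stuck-at-0 is consistent with every test.

g7 stuck-at-0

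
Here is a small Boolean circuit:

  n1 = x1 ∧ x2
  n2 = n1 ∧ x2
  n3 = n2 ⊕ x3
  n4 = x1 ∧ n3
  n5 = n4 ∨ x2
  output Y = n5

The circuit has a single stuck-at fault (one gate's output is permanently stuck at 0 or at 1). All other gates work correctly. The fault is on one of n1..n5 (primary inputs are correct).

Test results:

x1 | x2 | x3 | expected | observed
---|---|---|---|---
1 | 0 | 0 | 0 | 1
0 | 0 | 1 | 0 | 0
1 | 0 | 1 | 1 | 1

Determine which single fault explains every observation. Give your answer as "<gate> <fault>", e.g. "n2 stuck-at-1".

Fault-free values for test 1 (x1=1, x2=0, x3=0): n1=0, n2=0, n3=0, n4=0, n5=0, giving Y=0. Observed 1.
Test 1: faults giving observed 1 are {n2 stuck-at-1, n3 stuck-at-1, n4 stuck-at-1, n5 stuck-at-1}.
Test 2 (x1=0, x2=0, x3=1): fault-free n1=0, n2=0, n3=1, n4=0, n5=0 → 0; observed 0. Eliminates n4 stuck-at-1, n5 stuck-at-1.
Test 3 (x1=1, x2=0, x3=1): fault-free n1=0, n2=0, n3=1, n4=1, n5=1 → 1; observed 1. Eliminates n2 stuck-at-1.
Only n3 stuck-at-1 is consistent with every test.

n3 stuck-at-1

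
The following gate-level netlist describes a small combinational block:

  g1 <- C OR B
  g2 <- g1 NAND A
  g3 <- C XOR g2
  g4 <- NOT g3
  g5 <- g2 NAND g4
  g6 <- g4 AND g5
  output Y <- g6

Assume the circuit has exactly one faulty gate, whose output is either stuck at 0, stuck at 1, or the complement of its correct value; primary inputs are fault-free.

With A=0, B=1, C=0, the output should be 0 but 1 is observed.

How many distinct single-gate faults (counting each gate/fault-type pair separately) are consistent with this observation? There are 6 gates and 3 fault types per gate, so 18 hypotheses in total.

Fault-free: g1=1, g2=1, g3=1, g4=0, g5=1, g6=0 → 0. Observed 1.
  g1: none of the 3 fault types match ✗
  g2: stuck-at-0, inverted output ✓; others ✗
  g3: none of the 3 fault types match ✗
  g4: none of the 3 fault types match ✗
  g5: none of the 3 fault types match ✗
  g6: stuck-at-1, inverted output ✓; others ✗
Consistent faults: {g2 stuck-at-0, g2 inverted output, g6 stuck-at-1, g6 inverted output} — 4 in all.

4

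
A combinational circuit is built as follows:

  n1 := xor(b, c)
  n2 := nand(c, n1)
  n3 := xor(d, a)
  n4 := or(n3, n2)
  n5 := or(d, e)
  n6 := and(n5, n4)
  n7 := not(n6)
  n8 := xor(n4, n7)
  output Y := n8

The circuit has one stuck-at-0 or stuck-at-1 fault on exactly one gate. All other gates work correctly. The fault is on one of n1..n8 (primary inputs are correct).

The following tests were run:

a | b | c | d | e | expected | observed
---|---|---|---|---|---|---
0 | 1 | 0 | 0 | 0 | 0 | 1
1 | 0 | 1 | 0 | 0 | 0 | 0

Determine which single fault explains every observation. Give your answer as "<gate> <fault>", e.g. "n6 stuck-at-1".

Fault-free values for test 1 (a=0, b=1, c=0, d=0, e=0): n1=1, n2=1, n3=0, n4=1, n5=0, n6=0, n7=1, n8=0, giving Y=0. Observed 1.
Test 1: faults giving observed 1 are {n2 stuck-at-0, n4 stuck-at-0, n5 stuck-at-1, n6 stuck-at-1, n7 stuck-at-0, n8 stuck-at-1}.
Test 2 (a=1, b=0, c=1, d=0, e=0): fault-free n1=1, n2=0, n3=1, n4=1, n5=0, n6=0, n7=1, n8=0 → 0; observed 0. Eliminates n4 stuck-at-0, n5 stuck-at-1, n6 stuck-at-1, n7 stuck-at-0, n8 stuck-at-1.
Only n2 stuck-at-0 is consistent with every test.

n2 stuck-at-0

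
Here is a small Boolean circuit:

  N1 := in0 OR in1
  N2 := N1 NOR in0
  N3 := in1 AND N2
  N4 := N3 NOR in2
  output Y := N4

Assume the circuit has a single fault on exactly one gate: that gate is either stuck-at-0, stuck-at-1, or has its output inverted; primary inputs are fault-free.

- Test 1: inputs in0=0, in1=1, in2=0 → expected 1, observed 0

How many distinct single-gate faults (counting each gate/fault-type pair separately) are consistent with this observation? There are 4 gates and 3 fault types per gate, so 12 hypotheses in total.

Fault-free: N1=1, N2=0, N3=0, N4=1 → 1. Observed 0.
  N1 stuck-at-0: output 0 ✓
  N1 stuck-at-1: output 1 ✗
  N1 inverted output: output 0 ✓
  N2 stuck-at-0: output 1 ✗
  N2 stuck-at-1: output 0 ✓
  N2 inverted output: output 0 ✓
  N3 stuck-at-0: output 1 ✗
  N3 stuck-at-1: output 0 ✓
  N3 inverted output: output 0 ✓
  N4 stuck-at-0: output 0 ✓
  N4 stuck-at-1: output 1 ✗
  N4 inverted output: output 0 ✓
Consistent faults: {N1 stuck-at-0, N1 inverted output, N2 stuck-at-1, N2 inverted output, N3 stuck-at-1, N3 inverted output, N4 stuck-at-0, N4 inverted output} — 8 in all.

8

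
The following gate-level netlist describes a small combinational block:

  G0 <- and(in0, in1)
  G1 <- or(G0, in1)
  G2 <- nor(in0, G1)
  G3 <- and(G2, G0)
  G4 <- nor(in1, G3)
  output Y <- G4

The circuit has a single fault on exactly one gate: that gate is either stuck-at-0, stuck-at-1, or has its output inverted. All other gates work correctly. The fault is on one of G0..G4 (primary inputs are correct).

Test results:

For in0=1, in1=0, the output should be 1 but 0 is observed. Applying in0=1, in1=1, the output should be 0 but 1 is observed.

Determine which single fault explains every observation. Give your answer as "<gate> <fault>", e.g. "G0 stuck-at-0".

G4 inverted output

Fault-free values for test 1 (in0=1, in1=0): G0=0, G1=0, G2=0, G3=0, G4=1, giving Y=1. Observed 0.
Test 1: faults giving observed 0 are {G3 stuck-at-1, G3 inverted output, G4 stuck-at-0, G4 inverted output}.
Test 2 (in0=1, in1=1): fault-free G0=1, G1=1, G2=0, G3=0, G4=0 → 0; observed 1. Eliminates G3 stuck-at-1, G3 inverted output, G4 stuck-at-0.
Only G4 inverted output is consistent with every test.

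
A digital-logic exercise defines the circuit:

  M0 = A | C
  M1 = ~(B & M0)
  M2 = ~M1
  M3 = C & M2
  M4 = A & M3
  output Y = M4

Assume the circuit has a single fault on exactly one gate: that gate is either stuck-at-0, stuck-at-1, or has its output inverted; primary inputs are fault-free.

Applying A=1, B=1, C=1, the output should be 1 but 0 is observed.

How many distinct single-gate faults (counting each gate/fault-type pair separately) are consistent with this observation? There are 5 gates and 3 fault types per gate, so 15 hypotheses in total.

10

Fault-free: M0=1, M1=0, M2=1, M3=1, M4=1 → 1. Observed 0.
  M0: stuck-at-0, inverted output ✓; others ✗
  M1: stuck-at-1, inverted output ✓; others ✗
  M2: stuck-at-0, inverted output ✓; others ✗
  M3: stuck-at-0, inverted output ✓; others ✗
  M4: stuck-at-0, inverted output ✓; others ✗
Consistent faults: {M0 stuck-at-0, M0 inverted output, M1 stuck-at-1, M1 inverted output, M2 stuck-at-0, M2 inverted output, M3 stuck-at-0, M3 inverted output, M4 stuck-at-0, M4 inverted output} — 10 in all.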